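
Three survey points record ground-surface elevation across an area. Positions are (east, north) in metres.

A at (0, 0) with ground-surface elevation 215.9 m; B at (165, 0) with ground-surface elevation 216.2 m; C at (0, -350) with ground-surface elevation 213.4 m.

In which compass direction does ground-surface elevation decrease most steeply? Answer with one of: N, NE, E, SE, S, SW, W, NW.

∂z/∂x = (216.2 − 215.9) / (165 − 0) = +0.001818
∂z/∂y = (213.4 − 215.9) / (-350 − 0) = +0.007143
Steepest decrease is along −∇f = (-0.001818 E, -0.007143 N) → south.

S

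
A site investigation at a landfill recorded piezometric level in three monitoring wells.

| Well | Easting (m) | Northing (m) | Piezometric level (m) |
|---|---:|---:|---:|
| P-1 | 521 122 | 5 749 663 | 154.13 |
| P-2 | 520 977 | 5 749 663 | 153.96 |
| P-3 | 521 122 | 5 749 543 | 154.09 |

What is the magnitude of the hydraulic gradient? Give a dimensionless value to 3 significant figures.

0.00122

∂h/∂x = (153.96 − 154.13) / (520977 − 521122) = +0.001172
∂h/∂y = (154.09 − 154.13) / (5749543 − 5749663) = +0.0003333
|∇h| = √(0.001172² + 0.0003333²) = 0.001218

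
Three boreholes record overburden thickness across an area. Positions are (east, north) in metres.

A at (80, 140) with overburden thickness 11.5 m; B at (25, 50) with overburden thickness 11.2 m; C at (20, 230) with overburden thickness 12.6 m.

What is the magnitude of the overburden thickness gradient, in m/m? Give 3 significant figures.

0.0103 m/m

With d = a·x + b·y + c and A as origin, the differences give:
  (-55)·a + (-90)·b = -0.3
  (-60)·a + 90·b = +1.1
Eliminate b (×90 and ×(-90), subtract): -10350·a = 72.00 → a = ∂d/∂x = -0.006957
Back-substitute: b = ∂d/∂y = +0.007585.
|∇f| = √(-0.006957² + 0.007585²) = 0.01029 m/m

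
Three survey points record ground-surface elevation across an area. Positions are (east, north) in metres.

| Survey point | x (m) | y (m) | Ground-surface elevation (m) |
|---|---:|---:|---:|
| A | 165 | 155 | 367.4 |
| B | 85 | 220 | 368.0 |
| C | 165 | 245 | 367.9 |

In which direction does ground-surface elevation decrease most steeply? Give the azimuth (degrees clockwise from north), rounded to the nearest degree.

Three-point gradient (reference A): Δ to B = (-80, 65, +0.6), Δ to C = (0, 90, +0.5).
∂z/∂x = -0.002986, ∂z/∂y = +0.005556 (det = -7200).
Steepest decrease is along −∇f: components (+0.002986 E, -0.005556 N).
Azimuth = atan2(+0.002986, -0.005556) = 151.7° ≈ 152°.

152°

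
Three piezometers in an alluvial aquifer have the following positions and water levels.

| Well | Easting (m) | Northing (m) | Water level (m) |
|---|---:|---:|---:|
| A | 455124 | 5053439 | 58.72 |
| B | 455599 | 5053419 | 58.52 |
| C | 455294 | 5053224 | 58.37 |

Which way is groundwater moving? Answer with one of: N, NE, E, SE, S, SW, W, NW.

S

Three-point gradient (reference A): Δ to B = (475, -20, -0.20), Δ to C = (170, -215, -0.35).
∂h/∂x = -0.0003646, ∂h/∂y = +0.001340 (det = -98725).
Flow = −∇h = (+0.0003646 east, -0.001340 north), which points south.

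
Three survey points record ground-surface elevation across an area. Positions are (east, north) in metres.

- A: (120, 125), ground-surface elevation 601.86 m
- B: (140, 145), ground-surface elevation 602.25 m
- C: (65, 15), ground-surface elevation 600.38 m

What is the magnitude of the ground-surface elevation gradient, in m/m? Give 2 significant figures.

0.014 m/m

Three-point gradient (reference A): Δ to B = (20, 20, +0.39), Δ to C = (-55, -110, -1.48).
∂z/∂x = +0.01209, ∂z/∂y = +0.007409 (det = -1100).
|∇f| = √(0.01209² + 0.007409²) = 0.01418 m/m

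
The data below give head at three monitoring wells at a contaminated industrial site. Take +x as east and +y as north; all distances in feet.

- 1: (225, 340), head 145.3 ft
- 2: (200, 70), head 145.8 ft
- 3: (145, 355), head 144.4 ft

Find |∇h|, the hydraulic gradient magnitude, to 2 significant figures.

Taking 1 as reference: 2−1 = (-25, -270, +0.5); 3−1 = (-80, 15, -0.9).
Determinant of the coordinate differences = (-25)·15 − (-80)·(-270) = -21975.
∂h/∂x = [(+0.5)·15 − (-0.9)·(-270)] / -21975 = +0.01072
∂h/∂y = [(-25)·(-0.9) − (-80)·(+0.5)] / -21975 = -0.002844
|∇h| = √(0.01072² + -0.002844²) = 0.01109

0.011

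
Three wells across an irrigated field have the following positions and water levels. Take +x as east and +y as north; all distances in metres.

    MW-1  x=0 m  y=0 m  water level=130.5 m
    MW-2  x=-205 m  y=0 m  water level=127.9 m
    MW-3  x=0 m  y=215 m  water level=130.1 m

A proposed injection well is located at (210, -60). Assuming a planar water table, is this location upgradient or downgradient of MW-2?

∂h/∂x = (127.9 − 130.5) / (-205 − 0) = +0.01268
∂h/∂y = (130.1 − 130.5) / (215 − 0) = -0.001860
Head at (210, -60) = 130.5 + (+0.01268)·(210) + (-0.001860)·(-60) = 133.28 m.
That is higher than the 127.9 m at MW-2, so the point is upgradient.

upgradient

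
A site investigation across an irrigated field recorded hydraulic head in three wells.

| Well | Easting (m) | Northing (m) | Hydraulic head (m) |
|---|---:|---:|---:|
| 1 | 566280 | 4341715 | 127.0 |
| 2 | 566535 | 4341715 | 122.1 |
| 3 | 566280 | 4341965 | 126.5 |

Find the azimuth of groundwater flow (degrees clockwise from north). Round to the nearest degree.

∂h/∂x = (122.1 − 127.0) / (566535 − 566280) = -0.01922
∂h/∂y = (126.5 − 127.0) / (4341965 − 4341715) = -0.002000
Flow direction (−∇h) has components (+0.01922 E, +0.002000 N).
Azimuth = atan2(E, N) = atan2(+0.01922, +0.002000) = 84.1° ≈ 084°.

084°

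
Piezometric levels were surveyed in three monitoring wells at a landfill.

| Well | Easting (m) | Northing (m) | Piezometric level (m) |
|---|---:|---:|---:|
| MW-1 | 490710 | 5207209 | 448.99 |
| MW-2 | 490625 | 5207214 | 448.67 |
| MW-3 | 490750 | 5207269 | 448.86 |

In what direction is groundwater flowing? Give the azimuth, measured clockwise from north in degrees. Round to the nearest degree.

Three-point gradient (reference MW-1): Δ to MW-2 = (-85, 5, -0.32), Δ to MW-3 = (40, 60, -0.13).
∂h/∂x = +0.003500, ∂h/∂y = -0.004500 (det = -5300).
Flow direction (−∇h) has components (-0.003500 E, +0.004500 N).
Azimuth = atan2(E, N) = atan2(-0.003500, +0.004500) = 322.1° ≈ 322°.

322°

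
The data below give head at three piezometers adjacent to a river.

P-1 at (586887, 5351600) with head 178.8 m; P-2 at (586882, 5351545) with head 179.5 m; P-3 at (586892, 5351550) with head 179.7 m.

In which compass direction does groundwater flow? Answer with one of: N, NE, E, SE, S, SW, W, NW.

NW

Taking P-1 as reference: P-2−P-1 = (-5, -55, +0.7); P-3−P-1 = (5, -50, +0.9).
Solve a·Δx + b·Δy = Δh: det = (-5)·(-50) − 5·(-55) = 525.
∂h/∂x = [(+0.7)·(-50) − (+0.9)·(-55)] / 525 = +0.02762
∂h/∂y = [(-5)·(+0.9) − 5·(+0.7)] / 525 = -0.01524
Flow = −∇h = (-0.02762 east, +0.01524 north), which points northwest.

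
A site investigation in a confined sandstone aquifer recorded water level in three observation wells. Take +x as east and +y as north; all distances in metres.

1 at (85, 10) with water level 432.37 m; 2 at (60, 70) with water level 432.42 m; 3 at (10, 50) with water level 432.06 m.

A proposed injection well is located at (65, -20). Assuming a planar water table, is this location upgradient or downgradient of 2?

Differences from 1: to 2 (Δx, Δy, Δh) = (-25, 60, +0.05); to 3 = (-75, 40, -0.31).
Determinant of the coordinate differences = (-25)·40 − (-75)·60 = 3500.
∂h/∂x = [(+0.05)·40 − (-0.31)·60] / 3500 = +0.005886
∂h/∂y = [(-25)·(-0.31) − (-75)·(+0.05)] / 3500 = +0.003286
Head at (65, -20) = 432.37 + (+0.005886)·(-20) + (+0.003286)·(-30) = 432.15 m.
That is lower than the 432.42 m at 2, so the point is downgradient.

downgradient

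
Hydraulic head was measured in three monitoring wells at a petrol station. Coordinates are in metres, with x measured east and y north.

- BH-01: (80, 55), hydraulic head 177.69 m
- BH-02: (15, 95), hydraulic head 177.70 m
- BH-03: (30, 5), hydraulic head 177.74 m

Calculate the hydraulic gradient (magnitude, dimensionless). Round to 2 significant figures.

0.00071

Taking BH-01 as reference: BH-02−BH-01 = (-65, 40, +0.01); BH-03−BH-01 = (-50, -50, +0.05).
Solve a·Δx + b·Δy = Δh: det = (-65)·(-50) − (-50)·40 = 5250.
∂h/∂x = [(+0.01)·(-50) − (+0.05)·40] / 5250 = -0.0004762
∂h/∂y = [(-65)·(+0.05) − (-50)·(+0.01)] / 5250 = -0.0005238
|∇h| = √(-0.0004762² + -0.0005238²) = 0.0007079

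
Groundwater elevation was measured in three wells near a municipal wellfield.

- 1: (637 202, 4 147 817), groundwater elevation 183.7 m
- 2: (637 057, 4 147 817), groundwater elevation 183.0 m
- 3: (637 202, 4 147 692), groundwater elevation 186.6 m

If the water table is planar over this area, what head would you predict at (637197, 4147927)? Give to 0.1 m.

∂h/∂x = (183.0 − 183.7) / (637057 − 637202) = +0.004828
∂h/∂y = (186.6 − 183.7) / (4147692 − 4147817) = -0.02320
h(637197, 4147927) = 183.7 + (+0.004828)·(-5) + (-0.02320)·(110) = 183.7 -0.024 -2.552 = 181.124 m.

181.1 m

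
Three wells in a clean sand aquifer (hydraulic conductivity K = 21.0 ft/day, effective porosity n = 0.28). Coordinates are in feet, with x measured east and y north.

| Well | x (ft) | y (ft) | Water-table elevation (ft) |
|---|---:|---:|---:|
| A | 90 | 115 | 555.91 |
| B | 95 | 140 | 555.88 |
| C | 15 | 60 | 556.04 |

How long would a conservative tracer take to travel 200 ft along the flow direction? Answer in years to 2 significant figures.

With h = a·x + b·y + c and A as origin, the differences give:
  5·a + 25·b = -0.03
  (-75)·a + (-55)·b = +0.13
Eliminate b (×(-55) and ×25, subtract): 1600·a = -1.600 → a = ∂h/∂x = -0.001000
Back-substitute: b = ∂h/∂y = -0.0010000.
|∇h| = √(-0.001000² + -0.0010000²) = 0.001414
Seepage velocity v = K·i/n = 21.0 × 0.001414 / 0.28 = 0.106 ft/day.
t = 200 / 0.106 = 1887 days = 5.17 years.

5.2 years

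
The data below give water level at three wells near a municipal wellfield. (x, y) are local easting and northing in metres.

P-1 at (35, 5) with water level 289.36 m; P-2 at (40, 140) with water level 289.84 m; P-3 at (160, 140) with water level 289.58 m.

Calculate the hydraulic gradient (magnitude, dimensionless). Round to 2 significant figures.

0.0042

Taking P-1 as reference: P-2−P-1 = (5, 135, +0.48); P-3−P-1 = (125, 135, +0.22).
Solve a·Δx + b·Δy = Δh: det = 5·135 − 125·135 = -16200.
∂h/∂x = [(+0.48)·135 − (+0.22)·135] / -16200 = -0.002167
∂h/∂y = [5·(+0.22) − 125·(+0.48)] / -16200 = +0.003636
|∇h| = √(-0.002167² + 0.003636²) = 0.004233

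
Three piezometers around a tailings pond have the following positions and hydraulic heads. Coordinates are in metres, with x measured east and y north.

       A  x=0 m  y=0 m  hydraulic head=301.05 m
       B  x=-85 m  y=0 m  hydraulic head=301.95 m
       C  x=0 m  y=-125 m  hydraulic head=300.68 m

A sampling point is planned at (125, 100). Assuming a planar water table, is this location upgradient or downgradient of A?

downgradient

∂h/∂x = (301.95 − 301.05) / (-85 − 0) = -0.01059
∂h/∂y = (300.68 − 301.05) / (-125 − 0) = +0.002960
Head at (125, 100) = 301.05 + (-0.01059)·(125) + (+0.002960)·(100) = 300.02 m.
That is lower than the 301.05 m at A, so the point is downgradient.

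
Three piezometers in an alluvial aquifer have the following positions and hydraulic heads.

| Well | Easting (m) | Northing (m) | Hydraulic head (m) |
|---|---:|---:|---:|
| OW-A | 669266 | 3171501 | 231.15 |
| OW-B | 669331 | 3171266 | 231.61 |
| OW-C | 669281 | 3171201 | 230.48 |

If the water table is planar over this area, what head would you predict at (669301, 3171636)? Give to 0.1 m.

232.2 m

Differences from OW-A: to OW-B (Δx, Δy, Δh) = (65, -235, +0.46); to OW-C = (15, -300, -0.67).
Determinant of the coordinate differences = 65·(-300) − 15·(-235) = -15975.
∂h/∂x = [(+0.46)·(-300) − (-0.67)·(-235)] / -15975 = +0.01849
∂h/∂y = [65·(-0.67) − 15·(+0.46)] / -15975 = +0.003158
h(669301, 3171636) = 231.15 + (+0.01849)·(35) + (+0.003158)·(135) = 231.15 +0.647 +0.426 = 232.224 m.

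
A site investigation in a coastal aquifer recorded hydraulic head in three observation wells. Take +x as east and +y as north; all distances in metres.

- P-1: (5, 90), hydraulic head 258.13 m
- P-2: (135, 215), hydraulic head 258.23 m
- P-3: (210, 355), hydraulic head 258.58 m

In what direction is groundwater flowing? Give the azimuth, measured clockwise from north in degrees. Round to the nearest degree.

With h = a·x + b·y + c and P-1 as origin, the differences give:
  130·a + 125·b = +0.10
  205·a + 265·b = +0.45
Eliminate b (×265 and ×125, subtract): 8825·a = -29.750 → a = ∂h/∂x = -0.003371
Back-substitute: b = ∂h/∂y = +0.004306.
Flow direction (−∇h) has components (+0.003371 E, -0.004306 N).
Azimuth = atan2(E, N) = atan2(+0.003371, -0.004306) = 141.9° ≈ 142°.

142°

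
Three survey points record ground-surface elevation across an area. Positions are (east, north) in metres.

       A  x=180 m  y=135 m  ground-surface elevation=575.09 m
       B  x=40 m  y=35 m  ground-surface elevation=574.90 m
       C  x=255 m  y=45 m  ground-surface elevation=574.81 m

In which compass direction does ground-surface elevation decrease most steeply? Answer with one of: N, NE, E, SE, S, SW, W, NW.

S

Three-point gradient (reference A): Δ to B = (-140, -100, -0.19), Δ to C = (75, -90, -0.28).
∂z/∂x = -0.0005423, ∂z/∂y = +0.002659 (det = 20100).
Steepest decrease is along −∇f = (+0.0005423 E, -0.002659 N) → south.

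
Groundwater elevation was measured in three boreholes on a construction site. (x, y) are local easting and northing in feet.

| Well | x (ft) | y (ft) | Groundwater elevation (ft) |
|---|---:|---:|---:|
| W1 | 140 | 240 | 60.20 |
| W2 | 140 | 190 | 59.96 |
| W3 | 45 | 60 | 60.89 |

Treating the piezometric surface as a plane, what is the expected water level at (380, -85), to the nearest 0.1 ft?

Taking W1 as reference: W2−W1 = (0, -50, -0.24); W3−W1 = (-95, -180, +0.69).
Determinant of the coordinate differences = 0·(-180) − (-95)·(-50) = -4750.
∂h/∂x = [(-0.24)·(-180) − (+0.69)·(-50)] / -4750 = -0.01636
∂h/∂y = [0·(+0.69) − (-95)·(-0.24)] / -4750 = +0.004800
h(380, -85) = 60.20 + (-0.01636)·(240) + (+0.004800)·(-325) = 60.20 -3.926 -1.560 = 54.714 ft.

54.7 ft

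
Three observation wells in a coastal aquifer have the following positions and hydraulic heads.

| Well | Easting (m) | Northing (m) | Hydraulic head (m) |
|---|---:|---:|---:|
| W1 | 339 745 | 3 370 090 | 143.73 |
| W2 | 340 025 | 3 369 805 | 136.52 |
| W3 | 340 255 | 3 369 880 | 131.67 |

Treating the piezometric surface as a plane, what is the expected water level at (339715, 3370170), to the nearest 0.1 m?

Differences from W1: to W2 (Δx, Δy, Δh) = (280, -285, -7.21); to W3 = (510, -210, -12.06).
Solve a·Δx + b·Δy = Δh: det = 280·(-210) − 510·(-285) = 86550.
∂h/∂x = [(-7.21)·(-210) − (-12.06)·(-285)] / 86550 = -0.02222
∂h/∂y = [280·(-12.06) − 510·(-7.21)] / 86550 = +0.003470
h(339715, 3370170) = 143.73 + (-0.02222)·(-30) + (+0.003470)·(80) = 143.73 +0.667 +0.278 = 144.674 m.

144.7 m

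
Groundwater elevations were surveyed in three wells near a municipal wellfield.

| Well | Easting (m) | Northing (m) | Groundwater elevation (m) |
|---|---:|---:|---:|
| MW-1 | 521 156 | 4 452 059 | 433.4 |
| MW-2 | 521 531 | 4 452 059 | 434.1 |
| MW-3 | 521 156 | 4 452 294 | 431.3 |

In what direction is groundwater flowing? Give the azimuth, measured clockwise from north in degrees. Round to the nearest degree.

∂h/∂x = (434.1 − 433.4) / (521531 − 521156) = +0.001867
∂h/∂y = (431.3 − 433.4) / (4452294 − 4452059) = -0.008936
Flow direction (−∇h) has components (-0.001867 E, +0.008936 N).
Azimuth = atan2(E, N) = atan2(-0.001867, +0.008936) = 348.2° ≈ 348°.

348°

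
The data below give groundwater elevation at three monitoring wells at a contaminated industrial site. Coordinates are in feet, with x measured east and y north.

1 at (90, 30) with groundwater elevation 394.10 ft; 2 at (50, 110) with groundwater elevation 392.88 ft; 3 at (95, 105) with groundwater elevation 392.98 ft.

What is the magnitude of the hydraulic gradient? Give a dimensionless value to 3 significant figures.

Taking 1 as reference: 2−1 = (-40, 80, -1.22); 3−1 = (5, 75, -1.12).
Determinant of the coordinate differences = (-40)·75 − 5·80 = -3400.
∂h/∂x = [(-1.22)·75 − (-1.12)·80] / -3400 = +0.0005588
∂h/∂y = [(-40)·(-1.12) − 5·(-1.22)] / -3400 = -0.01497
|∇h| = √(0.0005588² + -0.01497²) = 0.01498

0.0150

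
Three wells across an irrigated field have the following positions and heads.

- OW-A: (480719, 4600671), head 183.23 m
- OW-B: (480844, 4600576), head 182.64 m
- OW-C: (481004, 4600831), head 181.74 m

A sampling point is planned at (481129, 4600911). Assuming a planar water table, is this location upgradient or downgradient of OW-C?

downgradient

Differences from OW-A: to OW-B (Δx, Δy, Δh) = (125, -95, -0.59); to OW-C = (285, 160, -1.49).
Determinant of the coordinate differences = 125·160 − 285·(-95) = 47075.
∂h/∂x = [(-0.59)·160 − (-1.49)·(-95)] / 47075 = -0.005012
∂h/∂y = [125·(-1.49) − 285·(-0.59)] / 47075 = -0.0003845
Head at (481129, 4600911) = 183.23 + (-0.005012)·(410) + (-0.0003845)·(240) = 181.08 m.
That is lower than the 181.74 m at OW-C, so the point is downgradient.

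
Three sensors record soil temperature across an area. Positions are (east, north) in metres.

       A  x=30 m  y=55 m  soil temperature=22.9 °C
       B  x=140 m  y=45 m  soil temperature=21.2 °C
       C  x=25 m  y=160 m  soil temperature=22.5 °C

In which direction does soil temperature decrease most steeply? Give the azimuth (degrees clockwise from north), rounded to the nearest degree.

074°

Differences from A: to B (Δx, Δy, Δh) = (110, -10, -1.7); to C = (-5, 105, -0.4).
Determinant of the coordinate differences = 110·105 − (-5)·(-10) = 11500.
∂T/∂x = [(-1.7)·105 − (-0.4)·(-10)] / 11500 = -0.01587
∂T/∂y = [110·(-0.4) − (-5)·(-1.7)] / 11500 = -0.004565
Steepest decrease is along −∇f: components (+0.01587 E, +0.004565 N).
Azimuth = atan2(+0.01587, +0.004565) = 74.0° ≈ 074°.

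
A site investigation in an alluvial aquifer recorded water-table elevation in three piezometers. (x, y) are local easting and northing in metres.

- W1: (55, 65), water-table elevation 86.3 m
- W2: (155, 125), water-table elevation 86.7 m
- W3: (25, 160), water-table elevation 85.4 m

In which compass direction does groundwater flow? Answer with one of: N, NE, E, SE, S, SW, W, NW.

NW

Differences from W1: to W2 (Δx, Δy, Δh) = (100, 60, +0.4); to W3 = (-30, 95, -0.9).
Determinant of the coordinate differences = 100·95 − (-30)·60 = 11300.
∂h/∂x = [(+0.4)·95 − (-0.9)·60] / 11300 = +0.008142
∂h/∂y = [100·(-0.9) − (-30)·(+0.4)] / 11300 = -0.006903
Flow = −∇h = (-0.008142 east, +0.006903 north), which points northwest.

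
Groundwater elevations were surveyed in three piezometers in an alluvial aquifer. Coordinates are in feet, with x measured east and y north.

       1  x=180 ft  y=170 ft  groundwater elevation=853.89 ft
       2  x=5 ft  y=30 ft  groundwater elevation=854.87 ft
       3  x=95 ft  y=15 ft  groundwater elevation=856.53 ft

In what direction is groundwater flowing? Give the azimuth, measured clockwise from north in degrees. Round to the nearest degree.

330°

Three-point gradient (reference 1): Δ to 2 = (-175, -140, +0.98), Δ to 3 = (-85, -155, +2.64).
∂h/∂x = +0.01430, ∂h/∂y = -0.02487 (det = 15225).
Flow direction (−∇h) has components (-0.01430 E, +0.02487 N).
Azimuth = atan2(E, N) = atan2(-0.01430, +0.02487) = 330.1° ≈ 330°.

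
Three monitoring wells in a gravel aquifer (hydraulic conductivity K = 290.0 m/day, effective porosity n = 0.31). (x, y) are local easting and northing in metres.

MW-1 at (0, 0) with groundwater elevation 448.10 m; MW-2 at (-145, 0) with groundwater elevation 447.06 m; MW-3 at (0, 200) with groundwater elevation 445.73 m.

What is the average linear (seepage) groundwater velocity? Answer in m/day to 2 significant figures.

∂h/∂x = (447.06 − 448.10) / (-145 − 0) = +0.007172
∂h/∂y = (445.73 − 448.10) / (200 − 0) = -0.01185
|∇h| = √(0.007172² + -0.01185²) = 0.01385
Seepage velocity v = K·i/n = 290.0 × 0.01385 / 0.31 = 12.96 m/day.

13 m/day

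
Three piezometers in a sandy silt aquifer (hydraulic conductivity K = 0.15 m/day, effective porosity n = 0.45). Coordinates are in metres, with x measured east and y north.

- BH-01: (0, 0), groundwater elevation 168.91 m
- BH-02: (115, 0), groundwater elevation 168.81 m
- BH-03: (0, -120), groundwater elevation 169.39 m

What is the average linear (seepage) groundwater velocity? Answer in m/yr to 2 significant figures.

0.50 m/yr

∂h/∂x = (168.81 − 168.91) / (115 − 0) = -0.0008696
∂h/∂y = (169.39 − 168.91) / (-120 − 0) = -0.004000
|∇h| = √(-0.0008696² + -0.004000²) = 0.004093
Seepage velocity v = K·i/n = 0.15 × 0.004093 / 0.45 = 0.001364 m/day = 0.4982 m/yr.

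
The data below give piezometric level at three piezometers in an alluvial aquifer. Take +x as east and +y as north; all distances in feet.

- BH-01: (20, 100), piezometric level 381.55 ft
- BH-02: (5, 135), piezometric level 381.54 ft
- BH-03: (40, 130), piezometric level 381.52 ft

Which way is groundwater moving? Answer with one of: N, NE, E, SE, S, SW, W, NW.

NE

With h = a·x + b·y + c and BH-01 as origin, the differences give:
  (-15)·a + 35·b = -0.01
  20·a + 30·b = -0.03
Eliminate b (×30 and ×35, subtract): -1150·a = 0.750 → a = ∂h/∂x = -0.0006522
Back-substitute: b = ∂h/∂y = -0.0005652.
Flow = −∇h = (+0.0006522 east, +0.0005652 north), which points northeast.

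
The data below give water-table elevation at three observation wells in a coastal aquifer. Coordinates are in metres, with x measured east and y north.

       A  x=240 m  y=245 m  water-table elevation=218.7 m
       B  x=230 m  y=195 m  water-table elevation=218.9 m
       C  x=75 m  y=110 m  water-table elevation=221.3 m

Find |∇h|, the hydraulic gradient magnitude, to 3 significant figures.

With h = a·x + b·y + c and A as origin, the differences give:
  (-10)·a + (-50)·b = +0.2
  (-165)·a + (-135)·b = +2.6
Eliminate b (×(-135) and ×(-50), subtract): -6900·a = 103.00 → a = ∂h/∂x = -0.01493
Back-substitute: b = ∂h/∂y = -0.001014.
|∇h| = √(-0.01493² + -0.001014²) = 0.01496

0.0150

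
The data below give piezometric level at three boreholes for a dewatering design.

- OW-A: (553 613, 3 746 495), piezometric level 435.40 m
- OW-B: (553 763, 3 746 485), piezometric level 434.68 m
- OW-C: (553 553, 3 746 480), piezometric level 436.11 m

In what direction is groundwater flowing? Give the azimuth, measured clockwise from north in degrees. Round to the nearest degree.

Three-point gradient (reference OW-A): Δ to OW-B = (150, -10, -0.72), Δ to OW-C = (-60, -15, +0.71).
∂h/∂x = -0.006281, ∂h/∂y = -0.02221 (det = -2850).
Flow direction (−∇h) has components (+0.006281 E, +0.02221 N).
Azimuth = atan2(E, N) = atan2(+0.006281, +0.02221) = 15.8° ≈ 016°.

016°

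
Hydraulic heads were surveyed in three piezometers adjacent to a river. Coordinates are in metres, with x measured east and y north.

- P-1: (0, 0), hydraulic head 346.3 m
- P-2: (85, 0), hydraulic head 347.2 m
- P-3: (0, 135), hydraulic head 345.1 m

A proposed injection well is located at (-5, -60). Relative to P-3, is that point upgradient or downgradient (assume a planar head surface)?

upgradient

∂h/∂x = (347.2 − 346.3) / (85 − 0) = +0.01059
∂h/∂y = (345.1 − 346.3) / (135 − 0) = -0.008889
Head at (-5, -60) = 346.3 + (+0.01059)·(-5) + (-0.008889)·(-60) = 346.78 m.
That is higher than the 345.1 m at P-3, so the point is upgradient.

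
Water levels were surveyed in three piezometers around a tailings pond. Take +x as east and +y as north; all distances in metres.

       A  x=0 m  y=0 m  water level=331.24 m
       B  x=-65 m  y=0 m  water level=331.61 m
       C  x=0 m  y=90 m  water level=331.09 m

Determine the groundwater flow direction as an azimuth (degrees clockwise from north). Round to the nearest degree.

∂h/∂x = (331.61 − 331.24) / (-65 − 0) = -0.005692
∂h/∂y = (331.09 − 331.24) / (90 − 0) = -0.001667
Flow direction (−∇h) has components (+0.005692 E, +0.001667 N).
Azimuth = atan2(E, N) = atan2(+0.005692, +0.001667) = 73.7° ≈ 074°.

074°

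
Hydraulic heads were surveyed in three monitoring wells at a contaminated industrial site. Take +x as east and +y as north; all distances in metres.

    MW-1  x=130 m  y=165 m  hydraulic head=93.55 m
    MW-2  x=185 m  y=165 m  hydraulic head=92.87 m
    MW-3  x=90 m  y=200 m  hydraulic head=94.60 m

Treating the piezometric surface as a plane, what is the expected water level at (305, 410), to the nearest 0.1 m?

95.3 m

Taking MW-1 as reference: MW-2−MW-1 = (55, 0, -0.68); MW-3−MW-1 = (-40, 35, +1.05).
Solve a·Δx + b·Δy = Δh: det = 55·35 − (-40)·0 = 1925.
∂h/∂x = [(-0.68)·35 − (+1.05)·0] / 1925 = -0.01236
∂h/∂y = [55·(+1.05) − (-40)·(-0.68)] / 1925 = +0.01587
h(305, 410) = 93.55 + (-0.01236)·(175) + (+0.01587)·(245) = 93.55 -2.164 +3.888 = 95.275 m.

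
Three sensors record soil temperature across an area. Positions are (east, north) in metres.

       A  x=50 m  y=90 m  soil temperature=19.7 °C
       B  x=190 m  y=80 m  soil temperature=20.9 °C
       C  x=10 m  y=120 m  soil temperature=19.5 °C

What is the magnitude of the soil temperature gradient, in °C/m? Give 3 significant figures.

0.0104 °C/m

With T = a·x + b·y + c and A as origin, the differences give:
  140·a + (-10)·b = +1.2
  (-40)·a + 30·b = -0.2
Eliminate b (×30 and ×(-10), subtract): 3800·a = 34.00 → a = ∂T/∂x = +0.008947
Back-substitute: b = ∂T/∂y = +0.005263.
|∇f| = √(0.008947² + 0.005263²) = 0.01038 °C/m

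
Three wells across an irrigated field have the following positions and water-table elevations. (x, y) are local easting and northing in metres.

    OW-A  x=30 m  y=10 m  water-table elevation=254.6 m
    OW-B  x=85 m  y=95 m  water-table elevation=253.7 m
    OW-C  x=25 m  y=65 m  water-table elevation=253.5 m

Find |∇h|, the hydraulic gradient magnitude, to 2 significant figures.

0.023

Differences from OW-A: to OW-B (Δx, Δy, Δh) = (55, 85, -0.9); to OW-C = (-5, 55, -1.1).
Determinant of the coordinate differences = 55·55 − (-5)·85 = 3450.
∂h/∂x = [(-0.9)·55 − (-1.1)·85] / 3450 = +0.01275
∂h/∂y = [55·(-1.1) − (-5)·(-0.9)] / 3450 = -0.01884
|∇h| = √(0.01275² + -0.01884²) = 0.02275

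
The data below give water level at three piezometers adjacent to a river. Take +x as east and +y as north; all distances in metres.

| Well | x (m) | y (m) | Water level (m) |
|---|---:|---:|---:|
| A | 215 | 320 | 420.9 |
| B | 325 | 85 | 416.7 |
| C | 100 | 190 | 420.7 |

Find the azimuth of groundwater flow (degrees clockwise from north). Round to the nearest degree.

135°

Taking A as reference: B−A = (110, -235, -4.2); C−A = (-115, -130, -0.2).
Solve a·Δx + b·Δy = Δh: det = 110·(-130) − (-115)·(-235) = -41325.
∂h/∂x = [(-4.2)·(-130) − (-0.2)·(-235)] / -41325 = -0.01208
∂h/∂y = [110·(-0.2) − (-115)·(-4.2)] / -41325 = +0.01222
Flow direction (−∇h) has components (+0.01208 E, -0.01222 N).
Azimuth = atan2(E, N) = atan2(+0.01208, -0.01222) = 135.3° ≈ 135°.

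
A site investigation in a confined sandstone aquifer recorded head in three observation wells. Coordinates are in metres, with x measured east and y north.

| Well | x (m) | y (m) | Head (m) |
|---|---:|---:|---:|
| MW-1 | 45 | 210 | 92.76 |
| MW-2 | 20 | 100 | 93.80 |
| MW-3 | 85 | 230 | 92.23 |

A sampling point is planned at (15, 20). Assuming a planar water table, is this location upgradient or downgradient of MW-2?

Differences from MW-1: to MW-2 (Δx, Δy, Δh) = (-25, -110, +1.04); to MW-3 = (40, 20, -0.53).
Solve a·Δx + b·Δy = Δh: det = (-25)·20 − 40·(-110) = 3900.
∂h/∂x = [(+1.04)·20 − (-0.53)·(-110)] / 3900 = -0.009615
∂h/∂y = [(-25)·(-0.53) − 40·(+1.04)] / 3900 = -0.007269
Head at (15, 20) = 92.76 + (-0.009615)·(-30) + (-0.007269)·(-190) = 94.43 m.
That is higher than the 93.80 m at MW-2, so the point is upgradient.

upgradient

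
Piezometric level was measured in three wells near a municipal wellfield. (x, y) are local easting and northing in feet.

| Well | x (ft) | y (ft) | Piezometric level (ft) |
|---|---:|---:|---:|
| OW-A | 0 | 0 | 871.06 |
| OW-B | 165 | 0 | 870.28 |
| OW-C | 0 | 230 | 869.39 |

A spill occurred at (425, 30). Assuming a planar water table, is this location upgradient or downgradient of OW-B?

downgradient

∂h/∂x = (870.28 − 871.06) / (165 − 0) = -0.004727
∂h/∂y = (869.39 − 871.06) / (230 − 0) = -0.007261
Head at (425, 30) = 871.06 + (-0.004727)·(425) + (-0.007261)·(30) = 868.83 ft.
That is lower than the 870.28 ft at OW-B, so the point is downgradient.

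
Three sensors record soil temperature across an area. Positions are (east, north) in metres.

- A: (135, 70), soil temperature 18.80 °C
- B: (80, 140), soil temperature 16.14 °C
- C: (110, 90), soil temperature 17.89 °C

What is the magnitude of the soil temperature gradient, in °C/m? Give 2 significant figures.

0.030 °C/m

Differences from A: to B (Δx, Δy, Δh) = (-55, 70, -2.66); to C = (-25, 20, -0.91).
Solve a·Δx + b·Δy = ΔT: det = (-55)·20 − (-25)·70 = 650.
∂T/∂x = [(-2.66)·20 − (-0.91)·70] / 650 = +0.01615
∂T/∂y = [(-55)·(-0.91) − (-25)·(-2.66)] / 650 = -0.02531
|∇f| = √(0.01615² + -0.02531²) = 0.03002 °C/m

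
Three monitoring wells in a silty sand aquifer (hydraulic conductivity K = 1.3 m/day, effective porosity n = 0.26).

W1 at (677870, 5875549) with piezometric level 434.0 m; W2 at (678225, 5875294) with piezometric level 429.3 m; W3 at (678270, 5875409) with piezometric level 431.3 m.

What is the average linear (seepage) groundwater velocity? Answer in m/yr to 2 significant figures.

Differences from W1: to W2 (Δx, Δy, Δh) = (355, -255, -4.7); to W3 = (400, -140, -2.7).
Solve a·Δx + b·Δy = Δh: det = 355·(-140) − 400·(-255) = 52300.
∂h/∂x = [(-4.7)·(-140) − (-2.7)·(-255)] / 52300 = -0.0005832
∂h/∂y = [355·(-2.7) − 400·(-4.7)] / 52300 = +0.01762
|∇h| = √(-0.0005832² + 0.01762²) = 0.01763
Seepage velocity v = K·i/n = 1.3 × 0.01763 / 0.26 = 0.08815 m/day = 32.2 m/yr.

32 m/yr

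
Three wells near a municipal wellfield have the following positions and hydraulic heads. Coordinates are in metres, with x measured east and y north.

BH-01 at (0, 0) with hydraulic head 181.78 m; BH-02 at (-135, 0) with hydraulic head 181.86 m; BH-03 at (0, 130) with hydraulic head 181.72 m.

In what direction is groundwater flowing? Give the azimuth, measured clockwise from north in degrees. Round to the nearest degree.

052°

∂h/∂x = (181.86 − 181.78) / (-135 − 0) = -0.0005926
∂h/∂y = (181.72 − 181.78) / (130 − 0) = -0.0004615
Flow direction (−∇h) has components (+0.0005926 E, +0.0004615 N).
Azimuth = atan2(E, N) = atan2(+0.0005926, +0.0004615) = 52.1° ≈ 052°.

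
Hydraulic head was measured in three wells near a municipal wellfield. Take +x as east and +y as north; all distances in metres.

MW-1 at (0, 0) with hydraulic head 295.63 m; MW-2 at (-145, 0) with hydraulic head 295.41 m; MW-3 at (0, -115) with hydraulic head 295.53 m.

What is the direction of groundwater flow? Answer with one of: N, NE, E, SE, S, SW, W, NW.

SW

∂h/∂x = (295.41 − 295.63) / (-145 − 0) = +0.001517
∂h/∂y = (295.53 − 295.63) / (-115 − 0) = +0.0008696
Flow = −∇h = (-0.001517 east, -0.0008696 north), which points southwest.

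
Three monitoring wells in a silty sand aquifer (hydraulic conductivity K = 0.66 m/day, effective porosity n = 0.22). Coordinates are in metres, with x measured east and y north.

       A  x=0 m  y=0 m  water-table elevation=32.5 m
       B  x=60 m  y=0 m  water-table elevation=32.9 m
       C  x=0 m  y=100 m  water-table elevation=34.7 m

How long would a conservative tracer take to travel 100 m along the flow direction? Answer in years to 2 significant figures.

∂h/∂x = (32.9 − 32.5) / (60 − 0) = +0.006667
∂h/∂y = (34.7 − 32.5) / (100 − 0) = +0.02200
|∇h| = √(0.006667² + 0.02200²) = 0.02299
Seepage velocity v = K·i/n = 0.66 × 0.02299 / 0.22 = 0.06897 m/day.
t = 100 / 0.06897 = 1450 days = 3.97 years.

4.0 years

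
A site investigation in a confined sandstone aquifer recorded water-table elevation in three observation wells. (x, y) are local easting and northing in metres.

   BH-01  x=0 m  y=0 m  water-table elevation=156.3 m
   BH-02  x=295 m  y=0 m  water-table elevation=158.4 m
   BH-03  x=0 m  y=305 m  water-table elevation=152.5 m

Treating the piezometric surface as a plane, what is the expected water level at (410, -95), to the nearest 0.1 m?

∂h/∂x = (158.4 − 156.3) / (295 − 0) = +0.007119
∂h/∂y = (152.5 − 156.3) / (305 − 0) = -0.01246
h(410, -95) = 156.3 + (+0.007119)·(410) + (-0.01246)·(-95) = 156.3 +2.919 +1.184 = 160.402 m.

160.4 m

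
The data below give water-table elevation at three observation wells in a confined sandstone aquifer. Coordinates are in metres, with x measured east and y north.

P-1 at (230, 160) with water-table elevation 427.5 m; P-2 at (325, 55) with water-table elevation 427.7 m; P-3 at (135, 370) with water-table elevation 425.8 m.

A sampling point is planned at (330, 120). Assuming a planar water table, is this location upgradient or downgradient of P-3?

Taking P-1 as reference: P-2−P-1 = (95, -105, +0.2); P-3−P-1 = (-95, 210, -1.7).
Solve a·Δx + b·Δy = Δh: det = 95·210 − (-95)·(-105) = 9975.
∂h/∂x = [(+0.2)·210 − (-1.7)·(-105)] / 9975 = -0.01368
∂h/∂y = [95·(-1.7) − (-95)·(+0.2)] / 9975 = -0.01429
Head at (330, 120) = 427.5 + (-0.01368)·(100) + (-0.01429)·(-40) = 426.70 m.
That is higher than the 425.8 m at P-3, so the point is upgradient.

upgradient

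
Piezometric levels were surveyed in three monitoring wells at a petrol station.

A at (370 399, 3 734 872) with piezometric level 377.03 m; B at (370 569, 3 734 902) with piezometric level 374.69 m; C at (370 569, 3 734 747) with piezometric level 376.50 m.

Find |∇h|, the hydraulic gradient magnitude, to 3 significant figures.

Taking A as reference: B−A = (170, 30, -2.34); C−A = (170, -125, -0.53).
Determinant of the coordinate differences = 170·(-125) − 170·30 = -26350.
∂h/∂x = [(-2.34)·(-125) − (-0.53)·30] / -26350 = -0.01170
∂h/∂y = [170·(-0.53) − 170·(-2.34)] / -26350 = -0.01168
|∇h| = √(-0.01170² + -0.01168²) = 0.01653

0.0165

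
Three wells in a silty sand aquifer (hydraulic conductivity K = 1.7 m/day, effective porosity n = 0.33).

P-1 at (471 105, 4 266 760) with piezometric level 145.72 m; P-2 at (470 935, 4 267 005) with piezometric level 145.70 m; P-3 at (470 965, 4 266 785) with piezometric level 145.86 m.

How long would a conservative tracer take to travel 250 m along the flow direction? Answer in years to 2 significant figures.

Differences from P-1: to P-2 (Δx, Δy, Δh) = (-170, 245, -0.02); to P-3 = (-140, 25, +0.14).
Determinant of the coordinate differences = (-170)·25 − (-140)·245 = 30050.
∂h/∂x = [(-0.02)·25 − (+0.14)·245] / 30050 = -0.001158
∂h/∂y = [(-170)·(+0.14) − (-140)·(-0.02)] / 30050 = -0.0008852
|∇h| = √(-0.001158² + -0.0008852²) = 0.001458
Seepage velocity v = K·i/n = 1.7 × 0.001458 / 0.33 = 0.007511 m/day.
t = 250 / 0.007511 = 3.328e+04 days = 91.1 years.

91 years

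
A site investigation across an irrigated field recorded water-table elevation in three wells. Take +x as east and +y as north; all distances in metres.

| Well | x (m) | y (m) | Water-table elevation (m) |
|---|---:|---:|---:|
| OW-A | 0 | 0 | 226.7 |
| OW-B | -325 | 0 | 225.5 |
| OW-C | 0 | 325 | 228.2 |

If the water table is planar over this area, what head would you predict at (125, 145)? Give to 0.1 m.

∂h/∂x = (225.5 − 226.7) / (-325 − 0) = +0.003692
∂h/∂y = (228.2 − 226.7) / (325 − 0) = +0.004615
h(125, 145) = 226.7 + (+0.003692)·(125) + (+0.004615)·(145) = 226.7 +0.462 +0.669 = 227.831 m.

227.8 m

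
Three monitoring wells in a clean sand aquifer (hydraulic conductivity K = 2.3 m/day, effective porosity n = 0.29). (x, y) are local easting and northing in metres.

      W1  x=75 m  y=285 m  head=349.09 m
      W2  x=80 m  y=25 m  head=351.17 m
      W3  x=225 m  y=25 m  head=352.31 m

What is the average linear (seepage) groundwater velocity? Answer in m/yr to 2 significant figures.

Differences from W1: to W2 (Δx, Δy, Δh) = (5, -260, +2.08); to W3 = (150, -260, +3.22).
Solve a·Δx + b·Δy = Δh: det = 5·(-260) − 150·(-260) = 37700.
∂h/∂x = [(+2.08)·(-260) − (+3.22)·(-260)] / 37700 = +0.007862
∂h/∂y = [5·(+3.22) − 150·(+2.08)] / 37700 = -0.007849
|∇h| = √(0.007862² + -0.007849²) = 0.01111
Seepage velocity v = K·i/n = 2.3 × 0.01111 / 0.29 = 0.08811 m/day = 32.18 m/yr.

32 m/yr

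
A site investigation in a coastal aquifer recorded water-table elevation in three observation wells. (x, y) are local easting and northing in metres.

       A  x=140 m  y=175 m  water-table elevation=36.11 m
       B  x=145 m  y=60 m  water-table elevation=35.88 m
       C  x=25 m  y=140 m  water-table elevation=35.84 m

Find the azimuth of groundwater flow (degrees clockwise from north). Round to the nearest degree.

220°

Differences from A: to B (Δx, Δy, Δh) = (5, -115, -0.23); to C = (-115, -35, -0.27).
Determinant of the coordinate differences = 5·(-35) − (-115)·(-115) = -13400.
∂h/∂x = [(-0.23)·(-35) − (-0.27)·(-115)] / -13400 = +0.001716
∂h/∂y = [5·(-0.27) − (-115)·(-0.23)] / -13400 = +0.002075
Flow direction (−∇h) has components (-0.001716 E, -0.002075 N).
Azimuth = atan2(E, N) = atan2(-0.001716, -0.002075) = 219.6° ≈ 220°.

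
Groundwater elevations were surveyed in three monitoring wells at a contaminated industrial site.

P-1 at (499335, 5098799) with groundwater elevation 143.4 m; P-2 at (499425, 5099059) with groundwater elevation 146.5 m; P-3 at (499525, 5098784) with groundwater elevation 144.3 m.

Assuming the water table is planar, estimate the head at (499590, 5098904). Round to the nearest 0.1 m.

145.9 m

Taking P-1 as reference: P-2−P-1 = (90, 260, +3.1); P-3−P-1 = (190, -15, +0.9).
Solve a·Δx + b·Δy = Δh: det = 90·(-15) − 190·260 = -50750.
∂h/∂x = [(+3.1)·(-15) − (+0.9)·260] / -50750 = +0.005527
∂h/∂y = [90·(+0.9) − 190·(+3.1)] / -50750 = +0.01001
h(499590, 5098904) = 143.4 + (+0.005527)·(255) + (+0.01001)·(105) = 143.4 +1.409 +1.051 = 145.860 m.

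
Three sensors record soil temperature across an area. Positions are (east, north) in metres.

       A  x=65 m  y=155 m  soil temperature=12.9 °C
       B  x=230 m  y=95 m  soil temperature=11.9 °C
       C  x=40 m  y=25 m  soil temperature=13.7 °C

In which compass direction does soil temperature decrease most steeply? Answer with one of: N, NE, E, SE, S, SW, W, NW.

NE

Differences from A: to B (Δx, Δy, Δh) = (165, -60, -1.0); to C = (-25, -130, +0.8).
Solve a·Δx + b·Δy = ΔT: det = 165·(-130) − (-25)·(-60) = -22950.
∂T/∂x = [(-1.0)·(-130) − (+0.8)·(-60)] / -22950 = -0.007756
∂T/∂y = [165·(+0.8) − (-25)·(-1.0)] / -22950 = -0.004662
Steepest decrease is along −∇f = (+0.007756 E, +0.004662 N) → northeast.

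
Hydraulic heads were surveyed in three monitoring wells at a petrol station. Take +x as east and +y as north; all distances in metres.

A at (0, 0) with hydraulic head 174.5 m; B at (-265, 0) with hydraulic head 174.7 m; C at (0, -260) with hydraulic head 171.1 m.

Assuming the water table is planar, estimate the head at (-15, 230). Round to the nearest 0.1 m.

∂h/∂x = (174.7 − 174.5) / (-265 − 0) = -0.0007547
∂h/∂y = (171.1 − 174.5) / (-260 − 0) = +0.01308
h(-15, 230) = 174.5 + (-0.0007547)·(-15) + (+0.01308)·(230) = 174.5 +0.011 +3.008 = 177.519 m.

177.5 m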